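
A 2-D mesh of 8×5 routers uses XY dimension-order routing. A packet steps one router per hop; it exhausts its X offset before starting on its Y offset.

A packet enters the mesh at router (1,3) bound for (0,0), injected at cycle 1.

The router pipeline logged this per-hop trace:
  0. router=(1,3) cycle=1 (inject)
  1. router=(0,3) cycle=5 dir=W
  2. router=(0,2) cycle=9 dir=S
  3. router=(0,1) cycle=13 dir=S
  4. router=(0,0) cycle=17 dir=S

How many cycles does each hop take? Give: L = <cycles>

Δcyc across hop 0→1: 5 − 1 = 4.
Per-hop latency L = Δcyc = 4.

L = 4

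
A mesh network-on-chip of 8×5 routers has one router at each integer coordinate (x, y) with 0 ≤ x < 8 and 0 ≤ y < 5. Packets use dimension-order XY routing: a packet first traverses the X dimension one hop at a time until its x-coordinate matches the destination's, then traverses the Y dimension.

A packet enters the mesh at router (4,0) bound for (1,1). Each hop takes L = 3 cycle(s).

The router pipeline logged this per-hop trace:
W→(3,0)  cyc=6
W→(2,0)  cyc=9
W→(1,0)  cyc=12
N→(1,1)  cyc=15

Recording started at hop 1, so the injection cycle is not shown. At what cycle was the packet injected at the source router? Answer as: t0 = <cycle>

t0 = 3

The first recorded entry is hop 1 at cycle 6.
Subtract one hop: t0 = 6 − 3 = 3.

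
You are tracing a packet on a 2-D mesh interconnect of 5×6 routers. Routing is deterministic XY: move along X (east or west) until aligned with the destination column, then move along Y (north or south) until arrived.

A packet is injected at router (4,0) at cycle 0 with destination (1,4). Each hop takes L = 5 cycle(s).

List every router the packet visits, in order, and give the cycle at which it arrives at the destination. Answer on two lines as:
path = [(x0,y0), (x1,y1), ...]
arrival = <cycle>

path = [(4,0), (3,0), (2,0), (1,0), (1,1), (1,2), (1,3), (1,4)]
arrival = 35

  0. router=(4,0) cycle=0 (inject)
  1. router=(3,0) cycle=5 dir=W
  2. router=(2,0) cycle=10 dir=W
  3. router=(1,0) cycle=15 dir=W
  4. router=(1,1) cycle=20 dir=N
  5. router=(1,2) cycle=25 dir=N
  6. router=(1,3) cycle=30 dir=N
  7. router=(1,4) cycle=35 dir=N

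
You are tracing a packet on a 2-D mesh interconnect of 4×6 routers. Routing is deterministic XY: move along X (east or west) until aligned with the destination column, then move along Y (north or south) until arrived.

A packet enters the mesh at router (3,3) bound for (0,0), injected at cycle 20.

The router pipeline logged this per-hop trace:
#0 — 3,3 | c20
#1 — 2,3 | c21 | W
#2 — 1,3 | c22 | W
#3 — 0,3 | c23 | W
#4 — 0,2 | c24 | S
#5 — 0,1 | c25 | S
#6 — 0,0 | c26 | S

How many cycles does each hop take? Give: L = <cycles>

Between hops 0 and 1 the cycle counter advances 21 − 20 = 1.
One hop costs L cycles, so L = 1.

L = 1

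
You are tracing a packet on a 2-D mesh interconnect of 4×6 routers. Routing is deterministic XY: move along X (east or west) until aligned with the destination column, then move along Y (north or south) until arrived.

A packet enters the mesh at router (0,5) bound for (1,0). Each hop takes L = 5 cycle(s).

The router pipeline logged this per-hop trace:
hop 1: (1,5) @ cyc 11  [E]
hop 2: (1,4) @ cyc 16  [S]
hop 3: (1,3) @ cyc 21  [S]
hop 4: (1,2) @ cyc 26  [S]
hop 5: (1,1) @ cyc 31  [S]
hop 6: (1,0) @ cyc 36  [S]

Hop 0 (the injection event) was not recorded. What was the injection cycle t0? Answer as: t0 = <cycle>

The first recorded entry is hop 1 at cycle 11.
Subtract one hop: t0 = 11 − 5 = 6.

t0 = 6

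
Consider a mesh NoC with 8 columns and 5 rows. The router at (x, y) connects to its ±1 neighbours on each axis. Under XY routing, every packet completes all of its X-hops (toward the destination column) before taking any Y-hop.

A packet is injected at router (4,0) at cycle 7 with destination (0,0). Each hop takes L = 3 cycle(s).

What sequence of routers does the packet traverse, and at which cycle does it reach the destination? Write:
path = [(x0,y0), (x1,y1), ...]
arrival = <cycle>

path = [(4,0), (3,0), (2,0), (1,0), (0,0)]
arrival = 19

src (4,0)  cyc=7
W→(3,0)  cyc=10
W→(2,0)  cyc=13
W→(1,0)  cyc=16
W→(0,0)  cyc=19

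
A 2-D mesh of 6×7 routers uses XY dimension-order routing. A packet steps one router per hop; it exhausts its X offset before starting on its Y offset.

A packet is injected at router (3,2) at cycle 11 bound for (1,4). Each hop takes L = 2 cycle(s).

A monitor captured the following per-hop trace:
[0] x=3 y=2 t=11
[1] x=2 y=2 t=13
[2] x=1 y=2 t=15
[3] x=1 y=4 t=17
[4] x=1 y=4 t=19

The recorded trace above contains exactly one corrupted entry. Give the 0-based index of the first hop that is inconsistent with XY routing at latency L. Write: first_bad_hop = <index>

first_bad_hop = 3

check 1→ d=(-1,0) cyc+2: ok
check 2→ d=(-1,0) cyc+2: ok
check 3→ d=(0,2) cyc+2: BAD: non-unit step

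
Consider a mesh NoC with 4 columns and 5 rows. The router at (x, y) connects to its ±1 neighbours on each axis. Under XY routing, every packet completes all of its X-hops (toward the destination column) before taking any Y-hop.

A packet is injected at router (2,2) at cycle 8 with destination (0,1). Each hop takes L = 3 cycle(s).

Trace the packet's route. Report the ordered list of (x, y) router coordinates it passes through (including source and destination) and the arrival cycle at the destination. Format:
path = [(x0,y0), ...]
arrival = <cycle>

path = [(2,2), (1,2), (0,2), (0,1)]
arrival = 17

  0. router=(2,2) cycle=8 (inject)
  1. router=(1,2) cycle=11 dir=W
  2. router=(0,2) cycle=14 dir=W
  3. router=(0,1) cycle=17 dir=S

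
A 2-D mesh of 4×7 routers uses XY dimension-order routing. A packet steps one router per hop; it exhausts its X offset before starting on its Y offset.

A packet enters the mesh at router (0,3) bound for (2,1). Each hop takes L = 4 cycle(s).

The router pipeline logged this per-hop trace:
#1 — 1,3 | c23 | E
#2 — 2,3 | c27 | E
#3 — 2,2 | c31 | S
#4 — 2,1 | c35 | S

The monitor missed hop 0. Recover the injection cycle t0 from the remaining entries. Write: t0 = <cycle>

t0 = 19

At hop 1 the cycle is 23; in general cyc_k = t0 + kL.
Therefore t0 = 23 − L = 19.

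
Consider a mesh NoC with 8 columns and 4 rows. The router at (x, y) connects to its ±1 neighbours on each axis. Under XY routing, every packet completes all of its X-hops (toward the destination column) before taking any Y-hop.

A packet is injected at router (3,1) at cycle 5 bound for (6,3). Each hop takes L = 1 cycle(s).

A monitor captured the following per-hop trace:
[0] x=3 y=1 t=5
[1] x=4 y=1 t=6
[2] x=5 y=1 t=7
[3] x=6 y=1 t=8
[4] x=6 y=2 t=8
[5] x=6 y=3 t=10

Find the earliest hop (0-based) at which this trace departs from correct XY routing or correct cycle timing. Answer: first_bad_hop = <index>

first_bad_hop = 4

  1: Δx=+1 Δy=+0 Δt=1 [ok]
  2: Δx=+1 Δy=+0 Δt=1 [ok]
  3: Δx=+1 Δy=+0 Δt=1 [ok]
  4: Δx=+0 Δy=+1 Δt=0 [BAD: Δcyc=0≠L]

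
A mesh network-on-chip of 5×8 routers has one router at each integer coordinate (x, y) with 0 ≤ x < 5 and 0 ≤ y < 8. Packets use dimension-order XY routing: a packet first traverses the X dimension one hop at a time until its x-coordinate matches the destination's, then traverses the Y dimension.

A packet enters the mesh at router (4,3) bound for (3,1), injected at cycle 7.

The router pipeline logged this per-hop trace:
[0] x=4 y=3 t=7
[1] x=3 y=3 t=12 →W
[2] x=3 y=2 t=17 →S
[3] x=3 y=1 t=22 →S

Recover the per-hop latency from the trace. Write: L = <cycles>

cyc[1] − cyc[0] = 12 − 7 = 5.
Each hop adds L, hence L = 5.

L = 5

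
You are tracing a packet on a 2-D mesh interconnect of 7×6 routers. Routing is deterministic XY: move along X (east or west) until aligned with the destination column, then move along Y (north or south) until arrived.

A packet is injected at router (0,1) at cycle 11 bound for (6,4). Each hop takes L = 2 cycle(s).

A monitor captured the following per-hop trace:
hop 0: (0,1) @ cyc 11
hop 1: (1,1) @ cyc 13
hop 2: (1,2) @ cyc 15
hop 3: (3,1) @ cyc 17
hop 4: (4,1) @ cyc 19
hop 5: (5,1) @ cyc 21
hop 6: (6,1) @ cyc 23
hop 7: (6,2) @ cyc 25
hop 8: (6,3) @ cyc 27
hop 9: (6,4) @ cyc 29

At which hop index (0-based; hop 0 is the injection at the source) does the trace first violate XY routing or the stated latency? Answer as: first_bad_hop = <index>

first_bad_hop = 2

  1: Δx=+1 Δy=+0 Δt=2 [ok]
  2: Δx=+0 Δy=+1 Δt=2 [BAD: Y-move but x=1≠6]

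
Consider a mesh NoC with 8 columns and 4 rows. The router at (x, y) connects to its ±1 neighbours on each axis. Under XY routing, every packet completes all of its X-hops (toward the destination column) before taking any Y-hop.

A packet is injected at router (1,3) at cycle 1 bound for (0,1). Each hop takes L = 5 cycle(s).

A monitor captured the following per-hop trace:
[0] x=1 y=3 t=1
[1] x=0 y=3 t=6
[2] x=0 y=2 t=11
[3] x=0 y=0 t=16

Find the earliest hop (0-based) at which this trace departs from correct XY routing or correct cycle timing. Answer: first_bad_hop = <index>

first_bad_hop = 3

hop 1: step (-1,+0), +5 cyc — ok
hop 2: step (+0,-1), +5 cyc — ok
hop 3: step (+0,-2), +5 cyc — BAD: non-unit step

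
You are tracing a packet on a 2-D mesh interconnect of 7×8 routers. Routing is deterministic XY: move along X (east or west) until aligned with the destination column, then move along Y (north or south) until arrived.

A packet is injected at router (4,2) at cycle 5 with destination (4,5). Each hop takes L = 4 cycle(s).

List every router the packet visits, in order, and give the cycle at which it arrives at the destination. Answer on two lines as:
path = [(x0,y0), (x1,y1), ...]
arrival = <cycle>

src (4,2)  cyc=5
N→(4,3)  cyc=9
N→(4,4)  cyc=13
N→(4,5)  cyc=17

path = [(4,2), (4,3), (4,4), (4,5)]
arrival = 17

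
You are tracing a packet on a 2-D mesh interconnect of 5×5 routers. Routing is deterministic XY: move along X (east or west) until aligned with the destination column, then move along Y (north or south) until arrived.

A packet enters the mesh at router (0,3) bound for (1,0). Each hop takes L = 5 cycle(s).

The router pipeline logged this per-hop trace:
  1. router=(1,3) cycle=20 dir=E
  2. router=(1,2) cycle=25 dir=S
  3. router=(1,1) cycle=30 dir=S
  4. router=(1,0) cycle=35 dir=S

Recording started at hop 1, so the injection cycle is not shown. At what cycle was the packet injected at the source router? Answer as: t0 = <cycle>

The first recorded entry is hop 1 at cycle 20.
Therefore t0 = 20 − L = 15.

t0 = 15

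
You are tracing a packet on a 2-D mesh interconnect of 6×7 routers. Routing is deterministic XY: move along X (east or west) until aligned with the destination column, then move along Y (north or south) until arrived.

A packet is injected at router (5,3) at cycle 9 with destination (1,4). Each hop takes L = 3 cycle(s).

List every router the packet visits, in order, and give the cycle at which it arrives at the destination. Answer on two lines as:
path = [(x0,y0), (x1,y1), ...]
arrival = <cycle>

path = [(5,3), (4,3), (3,3), (2,3), (1,3), (1,4)]
arrival = 24

t=9: at (5,3)
t=12: at (4,3) after W
t=15: at (3,3) after W
t=18: at (2,3) after W
t=21: at (1,3) after W
t=24: at (1,4) after N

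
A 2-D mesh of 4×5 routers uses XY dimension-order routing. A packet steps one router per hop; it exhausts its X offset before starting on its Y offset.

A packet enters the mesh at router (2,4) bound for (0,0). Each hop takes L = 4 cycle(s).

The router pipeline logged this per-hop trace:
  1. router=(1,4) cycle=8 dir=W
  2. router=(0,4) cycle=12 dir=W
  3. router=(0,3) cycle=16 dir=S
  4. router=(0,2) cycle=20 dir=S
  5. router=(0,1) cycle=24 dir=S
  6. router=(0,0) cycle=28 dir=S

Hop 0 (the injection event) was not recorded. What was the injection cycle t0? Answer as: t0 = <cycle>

t0 = 4

At hop 1 the cycle is 8; in general cyc_k = t0 + kL.
Subtract one hop: t0 = 8 − 4 = 4.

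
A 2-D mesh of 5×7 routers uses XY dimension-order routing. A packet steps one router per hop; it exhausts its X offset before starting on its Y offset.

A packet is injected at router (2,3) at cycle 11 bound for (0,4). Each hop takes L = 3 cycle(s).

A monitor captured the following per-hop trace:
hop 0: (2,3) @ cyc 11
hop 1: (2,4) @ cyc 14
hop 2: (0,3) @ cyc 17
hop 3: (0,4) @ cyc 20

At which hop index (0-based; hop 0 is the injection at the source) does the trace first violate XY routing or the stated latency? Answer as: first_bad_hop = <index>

first_bad_hop = 1

[1] (+0,+1) / 3c ⇒ BAD: Y-move but x=2≠0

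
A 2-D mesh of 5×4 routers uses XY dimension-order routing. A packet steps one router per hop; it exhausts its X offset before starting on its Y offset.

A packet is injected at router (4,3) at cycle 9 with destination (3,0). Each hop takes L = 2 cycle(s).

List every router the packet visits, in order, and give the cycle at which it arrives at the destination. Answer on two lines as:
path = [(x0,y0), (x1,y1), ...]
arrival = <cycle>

t=9: at (4,3)
t=11: at (3,3) after W
t=13: at (3,2) after S
t=15: at (3,1) after S
t=17: at (3,0) after S

path = [(4,3), (3,3), (3,2), (3,1), (3,0)]
arrival = 17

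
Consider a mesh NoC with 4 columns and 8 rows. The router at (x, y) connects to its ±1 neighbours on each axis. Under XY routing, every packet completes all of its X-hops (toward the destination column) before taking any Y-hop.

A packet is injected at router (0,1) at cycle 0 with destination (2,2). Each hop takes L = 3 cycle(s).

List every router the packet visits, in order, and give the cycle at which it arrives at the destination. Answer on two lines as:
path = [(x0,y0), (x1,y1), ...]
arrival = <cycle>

#0 — 0,1 | c0
#1 — 1,1 | c3 | E
#2 — 2,1 | c6 | E
#3 — 2,2 | c9 | N

path = [(0,1), (1,1), (2,1), (2,2)]
arrival = 9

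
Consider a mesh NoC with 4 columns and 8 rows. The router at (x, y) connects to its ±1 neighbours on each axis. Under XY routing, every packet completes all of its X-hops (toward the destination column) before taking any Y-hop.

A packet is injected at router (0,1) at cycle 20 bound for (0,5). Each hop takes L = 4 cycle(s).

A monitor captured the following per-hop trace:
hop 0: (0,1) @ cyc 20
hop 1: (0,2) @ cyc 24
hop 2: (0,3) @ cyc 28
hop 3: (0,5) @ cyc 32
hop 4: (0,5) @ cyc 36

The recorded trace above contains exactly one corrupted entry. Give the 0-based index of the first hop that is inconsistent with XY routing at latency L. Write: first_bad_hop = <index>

  1: Δx=+0 Δy=+1 Δt=4 [ok]
  2: Δx=+0 Δy=+1 Δt=4 [ok]
  3: Δx=+0 Δy=+2 Δt=4 [BAD: non-unit step]

first_bad_hop = 3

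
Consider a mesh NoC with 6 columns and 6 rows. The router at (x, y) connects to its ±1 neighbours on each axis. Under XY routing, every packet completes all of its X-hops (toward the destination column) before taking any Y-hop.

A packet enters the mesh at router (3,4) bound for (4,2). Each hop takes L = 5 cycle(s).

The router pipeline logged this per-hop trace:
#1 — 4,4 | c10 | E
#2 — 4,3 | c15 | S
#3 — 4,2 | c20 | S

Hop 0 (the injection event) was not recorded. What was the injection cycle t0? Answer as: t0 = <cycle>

t0 = 5

cyc[1] = 10 and cyc[k] = t0 + k·L for every k.
Therefore t0 = 10 − L = 5.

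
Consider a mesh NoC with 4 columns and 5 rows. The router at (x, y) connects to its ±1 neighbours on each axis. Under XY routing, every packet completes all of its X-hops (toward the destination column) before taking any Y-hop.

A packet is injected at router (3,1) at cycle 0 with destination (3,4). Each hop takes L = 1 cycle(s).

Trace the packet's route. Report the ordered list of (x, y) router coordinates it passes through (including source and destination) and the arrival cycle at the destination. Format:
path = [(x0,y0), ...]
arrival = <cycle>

path = [(3,1), (3,2), (3,3), (3,4)]
arrival = 3

  0. router=(3,1) cycle=0 (inject)
  1. router=(3,2) cycle=1 dir=N
  2. router=(3,3) cycle=2 dir=N
  3. router=(3,4) cycle=3 dir=N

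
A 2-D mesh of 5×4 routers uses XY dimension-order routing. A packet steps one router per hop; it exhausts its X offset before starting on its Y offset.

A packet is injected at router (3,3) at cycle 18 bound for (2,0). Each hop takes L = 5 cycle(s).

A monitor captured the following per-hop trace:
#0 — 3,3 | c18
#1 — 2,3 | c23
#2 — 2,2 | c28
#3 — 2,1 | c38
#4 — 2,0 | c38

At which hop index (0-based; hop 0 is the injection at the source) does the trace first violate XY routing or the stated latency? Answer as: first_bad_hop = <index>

[1] (-1,+0) / 5c ⇒ ok
[2] (+0,-1) / 5c ⇒ ok
[3] (+0,-1) / 10c ⇒ BAD: Δcyc=10≠L

first_bad_hop = 3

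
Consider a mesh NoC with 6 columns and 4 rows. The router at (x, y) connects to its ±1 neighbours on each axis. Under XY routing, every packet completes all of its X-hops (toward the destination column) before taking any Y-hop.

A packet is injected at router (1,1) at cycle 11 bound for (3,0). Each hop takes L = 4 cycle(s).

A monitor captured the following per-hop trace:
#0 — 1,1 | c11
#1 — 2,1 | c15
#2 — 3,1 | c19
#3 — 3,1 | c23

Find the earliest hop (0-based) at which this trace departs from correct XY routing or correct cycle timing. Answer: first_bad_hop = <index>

  1: Δx=+1 Δy=+0 Δt=4 [ok]
  2: Δx=+1 Δy=+0 Δt=4 [ok]
  3: Δx=+0 Δy=+0 Δt=4 [BAD: non-unit step]

first_bad_hop = 3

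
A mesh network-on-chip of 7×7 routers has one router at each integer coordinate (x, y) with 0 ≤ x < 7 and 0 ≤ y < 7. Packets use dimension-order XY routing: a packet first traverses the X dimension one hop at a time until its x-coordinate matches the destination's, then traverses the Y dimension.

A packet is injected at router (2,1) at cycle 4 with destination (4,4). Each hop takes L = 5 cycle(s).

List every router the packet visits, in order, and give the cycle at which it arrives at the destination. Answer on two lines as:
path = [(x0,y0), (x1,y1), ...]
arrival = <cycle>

path = [(2,1), (3,1), (4,1), (4,2), (4,3), (4,4)]
arrival = 29

hop 0: (2,1) @ cyc 4
hop 1: (3,1) @ cyc 9  [E]
hop 2: (4,1) @ cyc 14  [E]
hop 3: (4,2) @ cyc 19  [N]
hop 4: (4,3) @ cyc 24  [N]
hop 5: (4,4) @ cyc 29  [N]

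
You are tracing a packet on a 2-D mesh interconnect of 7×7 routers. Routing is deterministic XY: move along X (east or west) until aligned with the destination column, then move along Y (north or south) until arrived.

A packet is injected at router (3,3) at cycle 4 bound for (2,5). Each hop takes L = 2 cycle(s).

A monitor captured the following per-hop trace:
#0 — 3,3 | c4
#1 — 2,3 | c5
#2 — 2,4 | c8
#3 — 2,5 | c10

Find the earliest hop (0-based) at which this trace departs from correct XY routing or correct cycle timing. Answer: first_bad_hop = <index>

first_bad_hop = 1

[1] (-1,+0) / 1c ⇒ BAD: Δcyc=1≠L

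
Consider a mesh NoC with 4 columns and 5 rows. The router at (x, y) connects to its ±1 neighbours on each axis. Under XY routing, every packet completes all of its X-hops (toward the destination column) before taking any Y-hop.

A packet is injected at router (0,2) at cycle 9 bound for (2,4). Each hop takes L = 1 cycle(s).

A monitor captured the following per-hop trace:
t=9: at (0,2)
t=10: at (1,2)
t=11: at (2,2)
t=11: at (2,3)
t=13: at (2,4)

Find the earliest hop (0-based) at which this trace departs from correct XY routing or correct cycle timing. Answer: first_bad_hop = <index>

[1] (+1,+0) / 1c ⇒ ok
[2] (+1,+0) / 1c ⇒ ok
[3] (+0,+1) / 0c ⇒ BAD: Δcyc=0≠L

first_bad_hop = 3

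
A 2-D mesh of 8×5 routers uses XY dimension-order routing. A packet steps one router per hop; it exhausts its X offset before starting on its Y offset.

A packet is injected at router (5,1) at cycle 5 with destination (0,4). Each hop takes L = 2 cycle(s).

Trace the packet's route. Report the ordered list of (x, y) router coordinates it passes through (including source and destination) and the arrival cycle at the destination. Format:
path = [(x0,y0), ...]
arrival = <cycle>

path = [(5,1), (4,1), (3,1), (2,1), (1,1), (0,1), (0,2), (0,3), (0,4)]
arrival = 21

[0] x=5 y=1 t=5
[1] x=4 y=1 t=7 →W
[2] x=3 y=1 t=9 →W
[3] x=2 y=1 t=11 →W
[4] x=1 y=1 t=13 →W
[5] x=0 y=1 t=15 →W
[6] x=0 y=2 t=17 →N
[7] x=0 y=3 t=19 →N
[8] x=0 y=4 t=21 →N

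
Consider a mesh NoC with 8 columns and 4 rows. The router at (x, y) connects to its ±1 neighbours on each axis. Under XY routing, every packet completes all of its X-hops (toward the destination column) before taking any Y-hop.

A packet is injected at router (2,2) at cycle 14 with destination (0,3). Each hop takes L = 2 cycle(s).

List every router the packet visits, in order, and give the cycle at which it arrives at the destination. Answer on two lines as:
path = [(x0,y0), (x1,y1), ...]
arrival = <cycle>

#0 — 2,2 | c14
#1 — 1,2 | c16 | W
#2 — 0,2 | c18 | W
#3 — 0,3 | c20 | N

path = [(2,2), (1,2), (0,2), (0,3)]
arrival = 20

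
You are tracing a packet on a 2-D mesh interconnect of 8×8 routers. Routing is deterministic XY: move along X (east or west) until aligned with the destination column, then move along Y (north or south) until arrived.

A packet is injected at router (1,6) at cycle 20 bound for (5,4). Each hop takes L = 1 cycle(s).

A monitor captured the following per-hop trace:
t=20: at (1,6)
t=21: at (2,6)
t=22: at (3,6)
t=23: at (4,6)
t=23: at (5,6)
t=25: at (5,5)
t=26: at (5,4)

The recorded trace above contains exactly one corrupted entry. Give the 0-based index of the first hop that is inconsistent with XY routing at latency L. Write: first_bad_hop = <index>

first_bad_hop = 4

  1: Δx=+1 Δy=+0 Δt=1 [ok]
  2: Δx=+1 Δy=+0 Δt=1 [ok]
  3: Δx=+1 Δy=+0 Δt=1 [ok]
  4: Δx=+1 Δy=+0 Δt=0 [BAD: Δcyc=0≠L]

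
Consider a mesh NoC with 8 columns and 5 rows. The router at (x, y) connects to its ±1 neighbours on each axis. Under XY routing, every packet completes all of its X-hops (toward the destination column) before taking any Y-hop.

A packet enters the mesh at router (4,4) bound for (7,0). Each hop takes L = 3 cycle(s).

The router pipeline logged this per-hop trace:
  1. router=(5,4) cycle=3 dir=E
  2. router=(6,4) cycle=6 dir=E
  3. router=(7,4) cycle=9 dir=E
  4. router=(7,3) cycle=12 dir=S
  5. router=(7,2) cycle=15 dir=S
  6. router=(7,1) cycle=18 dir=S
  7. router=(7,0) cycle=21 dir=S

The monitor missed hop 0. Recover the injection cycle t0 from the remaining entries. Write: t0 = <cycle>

t0 = 0

The first recorded entry is hop 1 at cycle 3.
Subtract one hop: t0 = 3 − 3 = 0.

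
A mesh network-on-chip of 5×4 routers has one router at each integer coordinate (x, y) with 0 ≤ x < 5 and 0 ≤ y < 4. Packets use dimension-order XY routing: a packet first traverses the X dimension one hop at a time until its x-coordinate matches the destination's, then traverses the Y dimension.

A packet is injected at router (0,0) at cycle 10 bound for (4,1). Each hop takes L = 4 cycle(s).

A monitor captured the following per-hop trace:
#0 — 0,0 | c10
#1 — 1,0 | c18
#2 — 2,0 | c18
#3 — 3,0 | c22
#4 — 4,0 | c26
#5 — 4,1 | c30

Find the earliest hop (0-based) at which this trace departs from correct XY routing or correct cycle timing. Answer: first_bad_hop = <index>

first_bad_hop = 1

check 1→ d=(1,0) cyc+8: BAD: Δcyc=8≠L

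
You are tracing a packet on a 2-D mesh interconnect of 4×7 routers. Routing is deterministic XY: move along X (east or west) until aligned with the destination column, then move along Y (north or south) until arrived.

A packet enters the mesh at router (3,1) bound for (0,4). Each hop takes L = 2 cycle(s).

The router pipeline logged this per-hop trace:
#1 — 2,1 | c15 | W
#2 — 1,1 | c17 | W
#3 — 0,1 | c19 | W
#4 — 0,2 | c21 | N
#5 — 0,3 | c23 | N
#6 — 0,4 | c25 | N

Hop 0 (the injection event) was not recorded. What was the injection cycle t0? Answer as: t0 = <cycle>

Hop 1 reached at cycle 15; hop k is at t0 + k·L.
Subtract one hop: t0 = 15 − 2 = 13.

t0 = 13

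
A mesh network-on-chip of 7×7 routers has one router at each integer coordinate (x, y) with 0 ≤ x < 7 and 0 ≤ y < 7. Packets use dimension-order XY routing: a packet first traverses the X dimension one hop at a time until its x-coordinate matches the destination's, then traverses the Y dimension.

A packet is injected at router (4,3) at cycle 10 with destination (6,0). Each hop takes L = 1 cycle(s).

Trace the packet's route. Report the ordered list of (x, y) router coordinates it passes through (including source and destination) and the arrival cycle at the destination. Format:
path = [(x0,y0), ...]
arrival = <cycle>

path = [(4,3), (5,3), (6,3), (6,2), (6,1), (6,0)]
arrival = 15

src (4,3)  cyc=10
E→(5,3)  cyc=11
E→(6,3)  cyc=12
S→(6,2)  cyc=13
S→(6,1)  cyc=14
S→(6,0)  cyc=15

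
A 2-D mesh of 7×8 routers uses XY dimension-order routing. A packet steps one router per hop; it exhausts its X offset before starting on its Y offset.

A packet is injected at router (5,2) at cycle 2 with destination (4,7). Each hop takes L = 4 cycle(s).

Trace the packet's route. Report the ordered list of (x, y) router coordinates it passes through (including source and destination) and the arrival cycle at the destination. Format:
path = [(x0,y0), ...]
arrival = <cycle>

t=2: at (5,2)
t=6: at (4,2) after W
t=10: at (4,3) after N
t=14: at (4,4) after N
t=18: at (4,5) after N
t=22: at (4,6) after N
t=26: at (4,7) after N

path = [(5,2), (4,2), (4,3), (4,4), (4,5), (4,6), (4,7)]
arrival = 26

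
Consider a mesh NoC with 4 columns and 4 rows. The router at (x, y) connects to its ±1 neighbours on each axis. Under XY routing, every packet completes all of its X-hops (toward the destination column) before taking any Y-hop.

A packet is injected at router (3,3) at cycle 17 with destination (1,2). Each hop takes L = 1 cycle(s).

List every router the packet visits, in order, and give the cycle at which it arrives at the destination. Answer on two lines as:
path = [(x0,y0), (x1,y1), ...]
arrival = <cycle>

path = [(3,3), (2,3), (1,3), (1,2)]
arrival = 20

t=17: at (3,3)
t=18: at (2,3) after W
t=19: at (1,3) after W
t=20: at (1,2) after S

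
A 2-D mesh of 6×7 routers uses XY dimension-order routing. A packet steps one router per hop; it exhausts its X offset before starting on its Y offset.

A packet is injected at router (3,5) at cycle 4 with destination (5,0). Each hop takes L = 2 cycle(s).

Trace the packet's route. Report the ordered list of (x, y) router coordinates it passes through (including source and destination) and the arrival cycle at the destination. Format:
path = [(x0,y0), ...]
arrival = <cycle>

t=4: at (3,5)
t=6: at (4,5) after E
t=8: at (5,5) after E
t=10: at (5,4) after S
t=12: at (5,3) after S
t=14: at (5,2) after S
t=16: at (5,1) after S
t=18: at (5,0) after S

path = [(3,5), (4,5), (5,5), (5,4), (5,3), (5,2), (5,1), (5,0)]
arrival = 18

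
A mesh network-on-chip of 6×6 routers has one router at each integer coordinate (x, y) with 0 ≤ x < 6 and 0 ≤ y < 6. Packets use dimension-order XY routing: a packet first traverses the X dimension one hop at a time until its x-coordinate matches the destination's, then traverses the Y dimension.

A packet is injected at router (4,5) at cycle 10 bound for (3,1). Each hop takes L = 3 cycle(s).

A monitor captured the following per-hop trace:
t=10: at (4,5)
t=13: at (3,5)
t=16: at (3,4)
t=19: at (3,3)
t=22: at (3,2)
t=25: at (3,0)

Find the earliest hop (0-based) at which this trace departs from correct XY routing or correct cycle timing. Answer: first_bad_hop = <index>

hop 1: step (-1,+0), +3 cyc — ok
hop 2: step (+0,-1), +3 cyc — ok
hop 3: step (+0,-1), +3 cyc — ok
hop 4: step (+0,-1), +3 cyc — ok
hop 5: step (+0,-2), +3 cyc — BAD: non-unit step

first_bad_hop = 5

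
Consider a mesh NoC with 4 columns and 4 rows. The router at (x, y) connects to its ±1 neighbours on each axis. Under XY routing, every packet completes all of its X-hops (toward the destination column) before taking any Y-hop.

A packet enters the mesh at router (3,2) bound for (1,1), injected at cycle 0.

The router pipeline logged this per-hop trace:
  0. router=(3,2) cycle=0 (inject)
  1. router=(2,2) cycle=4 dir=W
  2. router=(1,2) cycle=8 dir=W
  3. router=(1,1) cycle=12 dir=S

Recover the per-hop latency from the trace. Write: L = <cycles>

From hop 0 (0) to hop 1 (4): +4 cycles.
That increment is L by definition: L = 4.

L = 4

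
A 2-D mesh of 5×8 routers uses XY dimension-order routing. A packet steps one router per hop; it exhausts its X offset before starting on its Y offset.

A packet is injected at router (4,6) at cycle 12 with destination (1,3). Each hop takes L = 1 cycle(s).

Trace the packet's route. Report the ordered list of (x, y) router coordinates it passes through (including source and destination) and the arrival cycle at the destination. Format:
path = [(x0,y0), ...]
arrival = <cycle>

src (4,6)  cyc=12
W→(3,6)  cyc=13
W→(2,6)  cyc=14
W→(1,6)  cyc=15
S→(1,5)  cyc=16
S→(1,4)  cyc=17
S→(1,3)  cyc=18

path = [(4,6), (3,6), (2,6), (1,6), (1,5), (1,4), (1,3)]
arrival = 18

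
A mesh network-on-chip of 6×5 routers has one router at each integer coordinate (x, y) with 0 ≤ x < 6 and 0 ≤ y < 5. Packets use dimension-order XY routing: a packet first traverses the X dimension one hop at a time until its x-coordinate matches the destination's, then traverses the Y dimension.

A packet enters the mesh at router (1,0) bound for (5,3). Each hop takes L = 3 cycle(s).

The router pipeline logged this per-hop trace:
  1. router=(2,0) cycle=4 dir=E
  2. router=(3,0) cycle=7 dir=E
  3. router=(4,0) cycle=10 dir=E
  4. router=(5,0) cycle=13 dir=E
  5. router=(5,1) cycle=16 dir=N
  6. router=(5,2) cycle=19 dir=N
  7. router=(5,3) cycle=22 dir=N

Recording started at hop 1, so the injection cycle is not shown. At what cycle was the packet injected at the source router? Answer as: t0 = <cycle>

t0 = 1

At hop 1 the cycle is 4; in general cyc_k = t0 + kL.
Subtract one hop: t0 = 4 − 3 = 1.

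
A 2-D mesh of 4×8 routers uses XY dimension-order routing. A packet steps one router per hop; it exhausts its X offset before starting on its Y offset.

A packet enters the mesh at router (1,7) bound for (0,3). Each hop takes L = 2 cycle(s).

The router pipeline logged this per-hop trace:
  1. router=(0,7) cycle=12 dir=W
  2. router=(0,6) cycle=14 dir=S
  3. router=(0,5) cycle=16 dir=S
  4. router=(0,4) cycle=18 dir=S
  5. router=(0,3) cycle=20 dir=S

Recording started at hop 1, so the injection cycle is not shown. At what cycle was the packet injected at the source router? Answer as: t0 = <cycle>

cyc[1] = 12 and cyc[k] = t0 + k·L for every k.
Subtract one hop: t0 = 12 − 2 = 10.

t0 = 10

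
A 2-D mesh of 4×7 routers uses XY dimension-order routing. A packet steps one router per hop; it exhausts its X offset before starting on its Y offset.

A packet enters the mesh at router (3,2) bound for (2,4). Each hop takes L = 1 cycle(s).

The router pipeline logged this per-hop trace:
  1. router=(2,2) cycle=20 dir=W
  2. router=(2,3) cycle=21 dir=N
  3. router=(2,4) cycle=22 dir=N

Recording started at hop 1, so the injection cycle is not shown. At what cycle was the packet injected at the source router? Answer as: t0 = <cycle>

The first recorded entry is hop 1 at cycle 20.
Subtract one hop: t0 = 20 − 1 = 19.

t0 = 19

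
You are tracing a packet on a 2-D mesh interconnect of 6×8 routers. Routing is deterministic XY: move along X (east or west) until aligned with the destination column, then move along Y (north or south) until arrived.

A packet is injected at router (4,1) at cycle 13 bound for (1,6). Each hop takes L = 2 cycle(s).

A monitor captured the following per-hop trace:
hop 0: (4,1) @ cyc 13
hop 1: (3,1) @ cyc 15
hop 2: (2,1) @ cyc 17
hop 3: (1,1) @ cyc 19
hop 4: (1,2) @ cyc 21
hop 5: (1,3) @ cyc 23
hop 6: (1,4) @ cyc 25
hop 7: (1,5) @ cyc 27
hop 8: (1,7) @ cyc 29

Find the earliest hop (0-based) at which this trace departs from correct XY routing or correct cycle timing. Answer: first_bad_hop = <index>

first_bad_hop = 8

hop 1: step (-1,+0), +2 cyc — ok
hop 2: step (-1,+0), +2 cyc — ok
hop 3: step (-1,+0), +2 cyc — ok
hop 4: step (+0,+1), +2 cyc — ok
hop 5: step (+0,+1), +2 cyc — ok
hop 6: step (+0,+1), +2 cyc — ok
hop 7: step (+0,+1), +2 cyc — ok
hop 8: step (+0,+2), +2 cyc — BAD: non-unit step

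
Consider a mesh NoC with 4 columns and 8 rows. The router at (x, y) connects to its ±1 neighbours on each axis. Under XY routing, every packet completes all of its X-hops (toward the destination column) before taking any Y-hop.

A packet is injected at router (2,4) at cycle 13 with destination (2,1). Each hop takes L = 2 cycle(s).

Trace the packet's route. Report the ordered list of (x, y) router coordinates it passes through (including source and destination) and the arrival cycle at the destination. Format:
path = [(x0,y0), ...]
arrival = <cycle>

path = [(2,4), (2,3), (2,2), (2,1)]
arrival = 19

t=13: at (2,4)
t=15: at (2,3) after S
t=17: at (2,2) after S
t=19: at (2,1) after S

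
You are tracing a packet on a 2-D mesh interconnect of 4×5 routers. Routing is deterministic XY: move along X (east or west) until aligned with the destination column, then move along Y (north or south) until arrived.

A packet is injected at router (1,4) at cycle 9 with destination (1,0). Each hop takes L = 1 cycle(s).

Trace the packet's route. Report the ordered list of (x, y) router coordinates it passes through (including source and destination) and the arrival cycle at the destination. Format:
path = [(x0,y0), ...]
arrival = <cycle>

t=9: at (1,4)
t=10: at (1,3) after S
t=11: at (1,2) after S
t=12: at (1,1) after S
t=13: at (1,0) after S

path = [(1,4), (1,3), (1,2), (1,1), (1,0)]
arrival = 13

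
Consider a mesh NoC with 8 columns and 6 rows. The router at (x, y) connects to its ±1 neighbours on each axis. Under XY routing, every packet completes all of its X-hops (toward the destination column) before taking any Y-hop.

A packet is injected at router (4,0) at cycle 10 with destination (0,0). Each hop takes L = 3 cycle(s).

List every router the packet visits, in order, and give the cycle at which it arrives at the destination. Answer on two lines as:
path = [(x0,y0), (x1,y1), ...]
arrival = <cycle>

  0. router=(4,0) cycle=10 (inject)
  1. router=(3,0) cycle=13 dir=W
  2. router=(2,0) cycle=16 dir=W
  3. router=(1,0) cycle=19 dir=W
  4. router=(0,0) cycle=22 dir=W

path = [(4,0), (3,0), (2,0), (1,0), (0,0)]
arrival = 22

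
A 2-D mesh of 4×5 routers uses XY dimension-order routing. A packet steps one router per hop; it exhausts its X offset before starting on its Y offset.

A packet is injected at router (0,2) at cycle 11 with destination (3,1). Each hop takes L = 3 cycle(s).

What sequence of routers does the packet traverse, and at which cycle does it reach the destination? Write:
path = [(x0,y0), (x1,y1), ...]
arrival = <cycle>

path = [(0,2), (1,2), (2,2), (3,2), (3,1)]
arrival = 23

#0 — 0,2 | c11
#1 — 1,2 | c14 | E
#2 — 2,2 | c17 | E
#3 — 3,2 | c20 | E
#4 — 3,1 | c23 | S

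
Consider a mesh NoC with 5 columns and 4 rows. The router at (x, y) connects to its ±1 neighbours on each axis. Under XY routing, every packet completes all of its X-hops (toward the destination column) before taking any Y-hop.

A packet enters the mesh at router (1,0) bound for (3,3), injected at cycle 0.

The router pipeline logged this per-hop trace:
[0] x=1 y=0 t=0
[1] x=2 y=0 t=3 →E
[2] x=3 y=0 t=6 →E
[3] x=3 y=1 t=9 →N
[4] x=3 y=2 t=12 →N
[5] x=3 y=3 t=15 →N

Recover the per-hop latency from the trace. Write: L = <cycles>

L = 3

From hop 0 (0) to hop 1 (3): +3 cycles.
That increment is L by definition: L = 3.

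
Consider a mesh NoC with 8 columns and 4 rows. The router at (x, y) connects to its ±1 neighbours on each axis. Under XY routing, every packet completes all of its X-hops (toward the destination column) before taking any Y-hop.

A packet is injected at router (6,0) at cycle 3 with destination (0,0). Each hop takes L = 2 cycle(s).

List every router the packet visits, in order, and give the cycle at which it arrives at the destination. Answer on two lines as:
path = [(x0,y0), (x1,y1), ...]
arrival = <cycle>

hop 0: (6,0) @ cyc 3
hop 1: (5,0) @ cyc 5  [W]
hop 2: (4,0) @ cyc 7  [W]
hop 3: (3,0) @ cyc 9  [W]
hop 4: (2,0) @ cyc 11  [W]
hop 5: (1,0) @ cyc 13  [W]
hop 6: (0,0) @ cyc 15  [W]

path = [(6,0), (5,0), (4,0), (3,0), (2,0), (1,0), (0,0)]
arrival = 15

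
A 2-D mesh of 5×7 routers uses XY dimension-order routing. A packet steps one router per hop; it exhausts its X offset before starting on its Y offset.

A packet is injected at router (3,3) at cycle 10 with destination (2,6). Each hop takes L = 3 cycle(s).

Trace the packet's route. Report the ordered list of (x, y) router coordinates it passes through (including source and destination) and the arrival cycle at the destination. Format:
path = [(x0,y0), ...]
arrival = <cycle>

path = [(3,3), (2,3), (2,4), (2,5), (2,6)]
arrival = 22

  0. router=(3,3) cycle=10 (inject)
  1. router=(2,3) cycle=13 dir=W
  2. router=(2,4) cycle=16 dir=N
  3. router=(2,5) cycle=19 dir=N
  4. router=(2,6) cycle=22 dir=N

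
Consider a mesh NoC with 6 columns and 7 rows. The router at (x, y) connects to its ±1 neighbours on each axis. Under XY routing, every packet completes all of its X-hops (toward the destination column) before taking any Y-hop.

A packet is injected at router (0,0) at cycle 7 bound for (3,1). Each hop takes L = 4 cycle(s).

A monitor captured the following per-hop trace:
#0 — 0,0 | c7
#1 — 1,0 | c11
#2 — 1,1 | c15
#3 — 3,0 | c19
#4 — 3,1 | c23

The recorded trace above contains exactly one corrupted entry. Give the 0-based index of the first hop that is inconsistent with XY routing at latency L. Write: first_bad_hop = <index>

[1] (+1,+0) / 4c ⇒ ok
[2] (+0,+1) / 4c ⇒ BAD: Y-move but x=1≠3

first_bad_hop = 2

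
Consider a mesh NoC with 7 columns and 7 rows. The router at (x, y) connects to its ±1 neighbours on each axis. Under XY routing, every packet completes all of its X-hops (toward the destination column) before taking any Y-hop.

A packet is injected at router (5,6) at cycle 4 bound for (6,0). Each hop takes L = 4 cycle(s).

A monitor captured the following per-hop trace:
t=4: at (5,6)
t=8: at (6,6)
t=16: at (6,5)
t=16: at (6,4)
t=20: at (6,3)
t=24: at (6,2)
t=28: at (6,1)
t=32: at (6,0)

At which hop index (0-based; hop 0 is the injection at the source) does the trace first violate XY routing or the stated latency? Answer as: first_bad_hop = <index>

hop 1: step (+1,+0), +4 cyc — ok
hop 2: step (+0,-1), +8 cyc — BAD: Δcyc=8≠L

first_bad_hop = 2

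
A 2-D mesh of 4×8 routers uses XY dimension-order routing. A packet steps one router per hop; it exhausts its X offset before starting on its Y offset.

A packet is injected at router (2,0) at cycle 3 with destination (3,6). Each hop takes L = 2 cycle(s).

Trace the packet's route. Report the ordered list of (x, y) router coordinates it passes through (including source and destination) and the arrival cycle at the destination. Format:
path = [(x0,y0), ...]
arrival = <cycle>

  0. router=(2,0) cycle=3 (inject)
  1. router=(3,0) cycle=5 dir=E
  2. router=(3,1) cycle=7 dir=N
  3. router=(3,2) cycle=9 dir=N
  4. router=(3,3) cycle=11 dir=N
  5. router=(3,4) cycle=13 dir=N
  6. router=(3,5) cycle=15 dir=N
  7. router=(3,6) cycle=17 dir=N

path = [(2,0), (3,0), (3,1), (3,2), (3,3), (3,4), (3,5), (3,6)]
arrival = 17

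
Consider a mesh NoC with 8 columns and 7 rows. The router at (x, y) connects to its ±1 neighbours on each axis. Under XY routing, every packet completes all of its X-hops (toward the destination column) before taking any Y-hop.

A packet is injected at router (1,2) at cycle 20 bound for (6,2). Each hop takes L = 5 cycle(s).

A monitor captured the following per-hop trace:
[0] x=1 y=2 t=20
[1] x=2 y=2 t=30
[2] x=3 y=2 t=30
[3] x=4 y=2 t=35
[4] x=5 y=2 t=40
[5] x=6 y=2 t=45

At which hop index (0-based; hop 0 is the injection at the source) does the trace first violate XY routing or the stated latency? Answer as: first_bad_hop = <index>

hop 1: step (+1,+0), +10 cyc — BAD: Δcyc=10≠L

first_bad_hop = 1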